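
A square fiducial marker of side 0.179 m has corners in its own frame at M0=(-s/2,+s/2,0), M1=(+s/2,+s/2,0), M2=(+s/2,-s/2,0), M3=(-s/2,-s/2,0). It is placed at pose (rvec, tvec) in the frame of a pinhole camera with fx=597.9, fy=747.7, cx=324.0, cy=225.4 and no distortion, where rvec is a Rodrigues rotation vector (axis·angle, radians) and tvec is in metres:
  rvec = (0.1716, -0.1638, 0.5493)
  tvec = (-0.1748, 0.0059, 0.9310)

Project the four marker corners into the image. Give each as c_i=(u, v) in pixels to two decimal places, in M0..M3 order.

Intrinsics K: fx=597.9, fy=747.7, cx=324.0, cy=225.4
Marker side s = 0.179 m; corners in marker frame (Z=0):
  M0 = (-0.0895, +0.0895, 0)
  M1 = (+0.0895, +0.0895, 0)
  M2 = (+0.0895, -0.0895, 0)
  M3 = (-0.0895, -0.0895, 0)
rvec = (0.1716, -0.1638, 0.5493), |rvec| = θ = 0.59834 rad = 34.282°
Rodrigues: sinθ=0.56327, 1−cosθ=0.17373; R = I + sinθ·[k]× + (1−cosθ)·[k]×²:
    [+0.84056 -0.53075 -0.10846]
    [+0.50347 +0.83929 -0.20520]
    [+0.19994 +0.11788 +0.97269]
t = (-0.1748, 0.0059, 0.9310) m
M0: Pc = R·M0+t = (-0.29753, +0.03596, +0.92366); u = 597.9·(-0.29753)/0.92366 + 324.0 = 131.4018, v = 747.7·(+0.03596)/0.92366 + 225.4 = 254.5068
M1: Pc = R·M1+t = (-0.14707, +0.12608, +0.95945); u = 597.9·(-0.14707)/0.95945 + 324.0 = 232.3491, v = 747.7·(+0.12608)/0.95945 + 225.4 = 323.6524
M2: Pc = R·M2+t = (-0.05207, -0.02416, +0.93834); u = 597.9·(-0.05207)/0.93834 + 324.0 = 290.8231, v = 747.7·(-0.02416)/0.93834 + 225.4 = 206.1514
M3: Pc = R·M3+t = (-0.20253, -0.11428, +0.90255); u = 597.9·(-0.20253)/0.90255 + 324.0 = 189.8344, v = 747.7·(-0.11428)/0.90255 + 225.4 = 130.7300

c0=(131.40, 254.51) c1=(232.35, 323.65) c2=(290.82, 206.15) c3=(189.83, 130.73)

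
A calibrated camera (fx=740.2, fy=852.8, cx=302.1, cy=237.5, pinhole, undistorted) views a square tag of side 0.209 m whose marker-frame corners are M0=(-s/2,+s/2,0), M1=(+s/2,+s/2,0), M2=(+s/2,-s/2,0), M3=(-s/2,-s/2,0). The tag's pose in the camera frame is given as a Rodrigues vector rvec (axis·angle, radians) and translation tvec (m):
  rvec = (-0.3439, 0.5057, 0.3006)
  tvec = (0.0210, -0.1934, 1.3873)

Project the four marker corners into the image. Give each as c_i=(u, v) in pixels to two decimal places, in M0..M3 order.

Intrinsics K: fx=740.2, fy=852.8, cx=302.1, cy=237.5
Marker side s = 0.209 m; corners in marker frame (Z=0):
  M0 = (-0.1045, +0.1045, 0)
  M1 = (+0.1045, +0.1045, 0)
  M2 = (+0.1045, -0.1045, 0)
  M3 = (-0.1045, -0.1045, 0)
rvec = (-0.3439, 0.5057, 0.3006), |rvec| = θ = 0.68144 rad = 39.044°
Rodrigues: sinθ=0.62991, 1−cosθ=0.22333; R = I + sinθ·[k]× + (1−cosθ)·[k]×²:
    [+0.83355 -0.36151 +0.41774]
    [+0.19423 +0.89966 +0.39101]
    [-0.51718 -0.24478 +0.82013]
t = (0.0210, -0.1934, 1.3873) m
M0: Pc = R·M0+t = (-0.10388, -0.11968, +1.41577); u = 740.2·(-0.10388)/1.41577 + 302.1 = 247.7868, v = 852.8·(-0.11968)/1.41577 + 237.5 = 165.4082
M1: Pc = R·M1+t = (+0.07033, -0.07909, +1.30767); u = 740.2·(+0.07033)/1.30767 + 302.1 = 341.9085, v = 852.8·(-0.07909)/1.30767 + 237.5 = 185.9224
M2: Pc = R·M2+t = (+0.14588, -0.26712, +1.35883); u = 740.2·(+0.14588)/1.35883 + 302.1 = 381.5674, v = 852.8·(-0.26712)/1.35883 + 237.5 = 69.8578
M3: Pc = R·M3+t = (-0.02833, -0.30771, +1.46693); u = 740.2·(-0.02833)/1.46693 + 302.1 = 287.8060, v = 852.8·(-0.30771)/1.46693 + 237.5 = 58.6114

c0=(247.79, 165.41) c1=(341.91, 185.92) c2=(381.57, 69.86) c3=(287.81, 58.61)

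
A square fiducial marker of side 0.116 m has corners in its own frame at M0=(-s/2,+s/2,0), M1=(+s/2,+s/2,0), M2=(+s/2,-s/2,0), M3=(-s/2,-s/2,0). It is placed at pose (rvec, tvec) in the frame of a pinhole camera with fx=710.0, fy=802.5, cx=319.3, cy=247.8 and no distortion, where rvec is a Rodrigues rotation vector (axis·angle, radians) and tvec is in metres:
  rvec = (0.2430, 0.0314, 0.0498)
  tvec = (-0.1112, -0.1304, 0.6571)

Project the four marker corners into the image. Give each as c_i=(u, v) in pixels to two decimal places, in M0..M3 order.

c0=(138.00, 155.62) c1=(259.99, 162.60) c2=(263.24, 18.24) c3=(135.94, 11.61)

Intrinsics K: fx=710.0, fy=802.5, cx=319.3, cy=247.8
Marker side s = 0.116 m; corners in marker frame (Z=0):
  M0 = (-0.0580, +0.0580, 0)
  M1 = (+0.0580, +0.0580, 0)
  M2 = (+0.0580, -0.0580, 0)
  M3 = (-0.0580, -0.0580, 0)
rvec = (0.2430, 0.0314, 0.0498), |rvec| = θ = 0.25003 rad = 14.326°
Rodrigues: sinθ=0.24743, 1−cosθ=0.03110; R = I + sinθ·[k]× + (1−cosθ)·[k]×²:
    [+0.99828 -0.04549 +0.03709]
    [+0.05308 +0.96940 -0.23970]
    [-0.02505 +0.24125 +0.97014]
t = (-0.1112, -0.1304, 0.6571) m
M0: Pc = R·M0+t = (-0.17174, -0.07725, +0.67255); u = 710.0·(-0.17174)/0.67255 + 319.3 = 137.9976, v = 802.5·(-0.07725)/0.67255 + 247.8 = 155.6189
M1: Pc = R·M1+t = (-0.05594, -0.07110, +0.66964); u = 710.0·(-0.05594)/0.66964 + 319.3 = 259.9902, v = 802.5·(-0.07110)/0.66964 + 247.8 = 162.5975
M2: Pc = R·M2+t = (-0.05066, -0.18355, +0.64165); u = 710.0·(-0.05066)/0.64165 + 319.3 = 263.2420, v = 802.5·(-0.18355)/0.64165 + 247.8 = 18.2433
M3: Pc = R·M3+t = (-0.16646, -0.18970, +0.64456); u = 710.0·(-0.16646)/0.64456 + 319.3 = 135.9381, v = 802.5·(-0.18970)/0.64456 + 247.8 = 11.6126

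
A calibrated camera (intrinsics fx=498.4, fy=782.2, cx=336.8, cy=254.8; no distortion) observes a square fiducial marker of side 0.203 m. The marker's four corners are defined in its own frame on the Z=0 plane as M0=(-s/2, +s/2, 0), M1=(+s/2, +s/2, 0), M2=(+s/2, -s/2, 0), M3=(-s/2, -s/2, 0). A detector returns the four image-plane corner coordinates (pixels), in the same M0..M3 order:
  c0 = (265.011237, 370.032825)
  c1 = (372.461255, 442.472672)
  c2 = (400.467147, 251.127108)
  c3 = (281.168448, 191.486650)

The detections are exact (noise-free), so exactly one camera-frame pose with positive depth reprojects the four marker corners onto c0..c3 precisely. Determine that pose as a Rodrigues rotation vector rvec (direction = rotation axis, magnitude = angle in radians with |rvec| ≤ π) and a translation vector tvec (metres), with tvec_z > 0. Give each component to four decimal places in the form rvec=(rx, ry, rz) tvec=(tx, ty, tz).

Intrinsics K: fx=498.4, fy=782.2, cx=336.8, cy=254.8
Marker side s = 0.203 m; corners in marker frame (Z=0):
  M0 = (-0.1015, +0.1015, 0)
  M1 = (+0.1015, +0.1015, 0)
  M2 = (+0.1015, -0.1015, 0)
  M3 = (-0.1015, -0.1015, 0)
Detected image corners:
  c0 = (265.011237, 370.032825) px
  c1 = (372.461255, 442.472672) px
  c2 = (400.467147, 251.127108) px
  c3 = (281.168448, 191.486650) px
Planar DLT: solve 8×8 A·h = b for H (H[2,2]=1):
  H  [+395.45464 +30.94164 +326.48423]
  H  [+172.71342 +1041.05080 +316.07069]
  H  [-0.49063 +0.41927 +1.00000]
B = K⁻¹H; ‖b₁‖=1.284993, ‖b₂‖=1.284993; λ = 2/(‖b₁‖+‖b₂‖) = 0.778214, sign → tz>0 ⇒ λ=+0.778214
r₁ = λ·B[:,0] = (+0.87549,+0.29621,-0.38181); r₂ = λ·B[:,1] = (-0.17217,+0.92946,+0.32628)
r₃ = r₁×r₂ = (+0.45153,-0.21991,+0.86473); SVD([r₁ r₂ r₃]) → R = UVᵀ:
  R  [+0.87549 -0.17217 +0.45153]
  R  [+0.29621 +0.92946 -0.21991]
  R  [-0.38181 +0.32628 +0.86473]
t = (-0.01611, +0.06096, +0.77821) m
tr R = 2.669681; θ = arccos((tr R − 1)/2) = 0.582954 rad = 33.401°
axis k = ((R−Rᵀ)₃₂, (R−Rᵀ)₁₃, (R−Rᵀ)₂₁) / (2 sinθ) = (+0.496096, +0.756905, +0.425421)
rvec = θ·k = (+0.289201, +0.441241, +0.248001)

rvec=(0.2892, 0.4412, 0.2480) tvec=(-0.0161, 0.0610, 0.7782)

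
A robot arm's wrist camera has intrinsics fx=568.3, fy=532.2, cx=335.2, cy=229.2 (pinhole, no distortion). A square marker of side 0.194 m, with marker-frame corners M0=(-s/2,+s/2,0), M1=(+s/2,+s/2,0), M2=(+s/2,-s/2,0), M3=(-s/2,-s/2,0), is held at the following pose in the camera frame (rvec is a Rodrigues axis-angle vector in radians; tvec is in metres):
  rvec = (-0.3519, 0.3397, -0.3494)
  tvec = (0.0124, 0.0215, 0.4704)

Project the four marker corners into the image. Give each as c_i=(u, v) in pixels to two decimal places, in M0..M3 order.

c0=(276.67, 397.07) c1=(508.82, 319.86) c2=(419.89, 117.40) c3=(228.97, 202.84)

Intrinsics K: fx=568.3, fy=532.2, cx=335.2, cy=229.2
Marker side s = 0.194 m; corners in marker frame (Z=0):
  M0 = (-0.0970, +0.0970, 0)
  M1 = (+0.0970, +0.0970, 0)
  M2 = (+0.0970, -0.0970, 0)
  M3 = (-0.0970, -0.0970, 0)
rvec = (-0.3519, 0.3397, -0.3494), |rvec| = θ = 0.60109 rad = 34.440°
Rodrigues: sinθ=0.56554, 1−cosθ=0.17528; R = I + sinθ·[k]× + (1−cosθ)·[k]×²:
    [+0.88479 +0.27074 +0.37926]
    [-0.38673 +0.88070 +0.27351]
    [-0.25996 -0.38867 +0.88394]
t = (0.0124, 0.0215, 0.4704) m
M0: Pc = R·M0+t = (-0.04716, +0.14444, +0.45792); u = 568.3·(-0.04716)/0.45792 + 335.2 = 276.6682, v = 532.2·(+0.14444)/0.45792 + 229.2 = 397.0723
M1: Pc = R·M1+t = (+0.12449, +0.06942, +0.40748); u = 568.3·(+0.12449)/0.40748 + 335.2 = 508.8174, v = 532.2·(+0.06942)/0.40748 + 229.2 = 319.8611
M2: Pc = R·M2+t = (+0.07196, -0.10144, +0.48288); u = 568.3·(+0.07196)/0.48288 + 335.2 = 419.8920, v = 532.2·(-0.10144)/0.48288 + 229.2 = 117.3995
M3: Pc = R·M3+t = (-0.09969, -0.02642, +0.53332); u = 568.3·(-0.09969)/0.53332 + 335.2 = 228.9738, v = 532.2·(-0.02642)/0.53332 + 229.2 = 202.8400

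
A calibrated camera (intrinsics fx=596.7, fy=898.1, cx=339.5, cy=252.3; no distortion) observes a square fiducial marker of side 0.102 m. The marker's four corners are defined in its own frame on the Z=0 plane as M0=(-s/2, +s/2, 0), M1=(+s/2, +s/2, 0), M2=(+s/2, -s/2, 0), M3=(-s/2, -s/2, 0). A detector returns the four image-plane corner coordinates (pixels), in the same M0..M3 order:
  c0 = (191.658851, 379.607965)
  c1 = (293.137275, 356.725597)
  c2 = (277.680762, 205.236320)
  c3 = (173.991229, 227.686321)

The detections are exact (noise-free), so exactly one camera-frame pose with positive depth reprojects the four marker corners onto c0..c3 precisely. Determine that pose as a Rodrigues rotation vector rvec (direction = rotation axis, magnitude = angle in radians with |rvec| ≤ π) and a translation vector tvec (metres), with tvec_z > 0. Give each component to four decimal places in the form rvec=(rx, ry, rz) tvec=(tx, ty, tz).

Intrinsics K: fx=596.7, fy=898.1, cx=339.5, cy=252.3
Marker side s = 0.102 m; corners in marker frame (Z=0):
  M0 = (-0.0510, +0.0510, 0)
  M1 = (+0.0510, +0.0510, 0)
  M2 = (+0.0510, -0.0510, 0)
  M3 = (-0.0510, -0.0510, 0)
Detected image corners:
  c0 = (191.658851, 379.607965) px
  c1 = (293.137275, 356.725597) px
  c2 = (277.680762, 205.236320) px
  c3 = (173.991229, 227.686321) px
Planar DLT: solve 8×8 A·h = b for H (H[2,2]=1):
  H  [+1019.21872 +209.61702 +234.35433]
  H  [-205.25230 +1546.32998 +293.06164]
  H  [+0.05811 +0.20193 +1.00000]
B = K⁻¹H; ‖b₁‖=1.693829, ‖b₂‖=1.693829; λ = 2/(‖b₁‖+‖b₂‖) = 0.590378, sign → tz>0 ⇒ λ=+0.590378
r₁ = λ·B[:,0] = (+0.98890,-0.14456,+0.03431); r₂ = λ·B[:,1] = (+0.13957,+0.98301,+0.11922)
r₃ = r₁×r₂ = (-0.05096,-0.11311,+0.99228); SVD([r₁ r₂ r₃]) → R = UVᵀ:
  R  [+0.98890 +0.13957 -0.05096]
  R  [-0.14456 +0.98301 -0.11311]
  R  [+0.03431 +0.11922 +0.99228]
t = (-0.10403, +0.02680, +0.59038) m
tr R = 2.964186; θ = arccos((tr R − 1)/2) = 0.189530 rad = 10.859°
axis k = ((R−Rᵀ)₃₂, (R−Rᵀ)₁₃, (R−Rᵀ)₂₁) / (2 sinθ) = (+0.616575, -0.226298, -0.754071)
rvec = θ·k = (+0.116859, -0.042890, -0.142919)

rvec=(0.1169, -0.0429, -0.1429) tvec=(-0.1040, 0.0268, 0.5904)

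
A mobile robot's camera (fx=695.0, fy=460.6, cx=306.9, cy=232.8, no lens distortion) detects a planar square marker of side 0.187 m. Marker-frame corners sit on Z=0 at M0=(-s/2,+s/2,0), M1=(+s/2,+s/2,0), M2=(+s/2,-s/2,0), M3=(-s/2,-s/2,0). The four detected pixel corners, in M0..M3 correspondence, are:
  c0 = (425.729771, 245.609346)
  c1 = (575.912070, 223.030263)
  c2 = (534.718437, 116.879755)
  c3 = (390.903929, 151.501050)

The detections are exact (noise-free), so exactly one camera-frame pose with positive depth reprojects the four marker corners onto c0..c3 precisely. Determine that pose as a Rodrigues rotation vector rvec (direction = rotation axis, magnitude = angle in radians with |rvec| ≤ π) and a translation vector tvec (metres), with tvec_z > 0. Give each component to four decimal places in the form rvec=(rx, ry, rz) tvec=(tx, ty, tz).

Intrinsics K: fx=695.0, fy=460.6, cx=306.9, cy=232.8
Marker side s = 0.187 m; corners in marker frame (Z=0):
  M0 = (-0.0935, +0.0935, 0)
  M1 = (+0.0935, +0.0935, 0)
  M2 = (+0.0935, -0.0935, 0)
  M3 = (-0.0935, -0.0935, 0)
Detected image corners:
  c0 = (425.729771, 245.609346) px
  c1 = (575.912070, 223.030263) px
  c2 = (534.718437, 116.879755) px
  c3 = (390.903929, 151.501050) px
Planar DLT: solve 8×8 A·h = b for H (H[2,2]=1):
  H  [+467.74188 +172.88626 +477.16870]
  H  [-274.82952 +522.24923 +184.85337]
  H  [-0.66052 -0.06086 +1.00000]
B = K⁻¹H; ‖b₁‖=1.198325, ‖b₂‖=1.198325; λ = 2/(‖b₁‖+‖b₂‖) = 0.834498, sign → tz>0 ⇒ λ=+0.834498
r₁ = λ·B[:,0] = (+0.80503,-0.21933,-0.55120); r₂ = λ·B[:,1] = (+0.23001,+0.97186,-0.05079)
r₃ = r₁×r₂ = (+0.54683,-0.08590,+0.83282); SVD([r₁ r₂ r₃]) → R = UVᵀ:
  R  [+0.80503 +0.23001 +0.54683]
  R  [-0.21933 +0.97186 -0.08590]
  R  [-0.55120 -0.05079 +0.83282]
t = (+0.20444, -0.08687, +0.83450) m
tr R = 2.609713; θ = arccos((tr R − 1)/2) = 0.635363 rad = 36.404°
axis k = ((R−Rᵀ)₃₂, (R−Rᵀ)₁₃, (R−Rᵀ)₂₁) / (2 sinθ) = (+0.029583, +0.925097, -0.378576)
rvec = θ·k = (+0.018796, +0.587772, -0.240533)

rvec=(0.0188, 0.5878, -0.2405) tvec=(0.2044, -0.0869, 0.8345)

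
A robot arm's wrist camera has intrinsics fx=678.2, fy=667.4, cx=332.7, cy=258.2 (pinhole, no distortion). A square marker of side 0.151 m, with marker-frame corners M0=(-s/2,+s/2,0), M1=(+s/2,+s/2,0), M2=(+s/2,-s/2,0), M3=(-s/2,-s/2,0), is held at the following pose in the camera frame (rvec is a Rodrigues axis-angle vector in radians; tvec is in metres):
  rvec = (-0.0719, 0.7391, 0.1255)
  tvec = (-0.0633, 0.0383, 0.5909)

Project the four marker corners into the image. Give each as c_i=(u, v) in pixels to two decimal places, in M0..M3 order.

Intrinsics K: fx=678.2, fy=667.4, cx=332.7, cy=258.2
Marker side s = 0.151 m; corners in marker frame (Z=0):
  M0 = (-0.0755, +0.0755, 0)
  M1 = (+0.0755, +0.0755, 0)
  M2 = (+0.0755, -0.0755, 0)
  M3 = (-0.0755, -0.0755, 0)
rvec = (-0.0719, 0.7391, 0.1255), |rvec| = θ = 0.75312 rad = 43.151°
Rodrigues: sinθ=0.68392, 1−cosθ=0.27044; R = I + sinθ·[k]× + (1−cosθ)·[k]×²:
    [+0.73202 -0.13931 +0.66688]
    [+0.08863 +0.99003 +0.10952]
    [-0.67549 -0.02107 +0.73707]
t = (-0.0633, 0.0383, 0.5909) m
M0: Pc = R·M0+t = (-0.12909, +0.10636, +0.64031); u = 678.2·(-0.12909)/0.64031 + 332.7 = 195.9758, v = 667.4·(+0.10636)/0.64031 + 258.2 = 369.0552
M1: Pc = R·M1+t = (-0.01855, +0.11974, +0.53831); u = 678.2·(-0.01855)/0.53831 + 332.7 = 309.3297, v = 667.4·(+0.11974)/0.53831 + 258.2 = 406.6525
M2: Pc = R·M2+t = (+0.00249, -0.02976, +0.54149); u = 678.2·(+0.00249)/0.54149 + 332.7 = 335.8130, v = 667.4·(-0.02976)/0.54149 + 258.2 = 221.5259
M3: Pc = R·M3+t = (-0.10805, -0.04314, +0.64349); u = 678.2·(-0.10805)/0.64349 + 332.7 = 218.8216, v = 667.4·(-0.04314)/0.64349 + 258.2 = 213.4586

c0=(195.98, 369.06) c1=(309.33, 406.65) c2=(335.81, 221.53) c3=(218.82, 213.46)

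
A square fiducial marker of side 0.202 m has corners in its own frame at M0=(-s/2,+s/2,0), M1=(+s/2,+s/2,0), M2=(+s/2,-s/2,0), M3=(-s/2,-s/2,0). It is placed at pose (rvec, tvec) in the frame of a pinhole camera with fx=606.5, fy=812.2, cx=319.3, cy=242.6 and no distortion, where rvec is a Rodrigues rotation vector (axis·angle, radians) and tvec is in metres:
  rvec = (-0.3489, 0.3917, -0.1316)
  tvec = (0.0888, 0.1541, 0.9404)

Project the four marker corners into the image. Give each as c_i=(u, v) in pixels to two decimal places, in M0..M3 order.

Intrinsics K: fx=606.5, fy=812.2, cx=319.3, cy=242.6
Marker side s = 0.202 m; corners in marker frame (Z=0):
  M0 = (-0.1010, +0.1010, 0)
  M1 = (+0.1010, +0.1010, 0)
  M2 = (+0.1010, -0.1010, 0)
  M3 = (-0.1010, -0.1010, 0)
rvec = (-0.3489, 0.3917, -0.1316), |rvec| = θ = 0.54081 rad = 30.986°
Rodrigues: sinθ=0.51483, 1−cosθ=0.14271; R = I + sinθ·[k]× + (1−cosθ)·[k]×²:
    [+0.91669 +0.05860 +0.39529]
    [-0.19196 +0.93215 +0.30699]
    [-0.35048 -0.35729 +0.86574]
t = (0.0888, 0.1541, 0.9404) m
M0: Pc = R·M0+t = (+0.00213, +0.26764, +0.93971); u = 606.5·(+0.00213)/0.93971 + 319.3 = 320.6765, v = 812.2·(+0.26764)/0.93971 + 242.6 = 473.9193
M1: Pc = R·M1+t = (+0.18730, +0.22886, +0.86892); u = 606.5·(+0.18730)/0.86892 + 319.3 = 450.0373, v = 812.2·(+0.22886)/0.86892 + 242.6 = 456.5215
M2: Pc = R·M2+t = (+0.17547, +0.04056, +0.94109); u = 606.5·(+0.17547)/0.94109 + 319.3 = 432.3828, v = 812.2·(+0.04056)/0.94109 + 242.6 = 277.6089
M3: Pc = R·M3+t = (-0.00970, +0.07934, +1.01188); u = 606.5·(-0.00970)/1.01188 + 319.3 = 313.4839, v = 812.2·(+0.07934)/1.01188 + 242.6 = 306.2835

c0=(320.68, 473.92) c1=(450.04, 456.52) c2=(432.38, 277.61) c3=(313.48, 306.28)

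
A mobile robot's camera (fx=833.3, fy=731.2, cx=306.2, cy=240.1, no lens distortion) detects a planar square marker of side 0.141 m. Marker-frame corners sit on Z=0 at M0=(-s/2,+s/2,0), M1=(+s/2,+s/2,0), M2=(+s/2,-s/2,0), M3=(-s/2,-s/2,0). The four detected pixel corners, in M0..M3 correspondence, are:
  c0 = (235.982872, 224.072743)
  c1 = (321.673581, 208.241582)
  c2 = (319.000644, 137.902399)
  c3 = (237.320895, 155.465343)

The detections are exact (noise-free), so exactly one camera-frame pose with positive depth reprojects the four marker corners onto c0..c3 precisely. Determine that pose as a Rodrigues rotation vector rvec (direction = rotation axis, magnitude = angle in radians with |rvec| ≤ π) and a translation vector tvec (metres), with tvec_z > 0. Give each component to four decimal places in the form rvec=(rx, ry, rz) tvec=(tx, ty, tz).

Intrinsics K: fx=833.3, fy=731.2, cx=306.2, cy=240.1
Marker side s = 0.141 m; corners in marker frame (Z=0):
  M0 = (-0.0705, +0.0705, 0)
  M1 = (+0.0705, +0.0705, 0)
  M2 = (+0.0705, -0.0705, 0)
  M3 = (-0.0705, -0.0705, 0)
Detected image corners:
  c0 = (235.982872, 224.072743) px
  c1 = (321.673581, 208.241582) px
  c2 = (319.000644, 137.902399) px
  c3 = (237.320895, 155.465343) px
Planar DLT: solve 8×8 A·h = b for H (H[2,2]=1):
  H  [+521.32433 -89.61856 +277.72550]
  H  [-165.37000 +431.31100 +180.74495]
  H  [-0.25799 -0.33787 +1.00000]
B = K⁻¹H; ‖b₁‖=0.778180, ‖b₂‖=0.778180; λ = 2/(‖b₁‖+‖b₂‖) = 1.285050, sign → tz>0 ⇒ λ=+1.285050
r₁ = λ·B[:,0] = (+0.92577,-0.18177,-0.33153); r₂ = λ·B[:,1] = (+0.02134,+0.90058,-0.43417)
r₃ = r₁×r₂ = (+0.37749,+0.39487,+0.83760); SVD([r₁ r₂ r₃]) → R = UVᵀ:
  R  [+0.92577 +0.02134 +0.37749]
  R  [-0.18177 +0.90058 +0.39487]
  R  [-0.33153 -0.43417 +0.83760]
t = (-0.04391, -0.10431, +1.28505) m
tr R = 2.663949; θ = arccos((tr R − 1)/2) = 0.588140 rad = 33.698°
axis k = ((R−Rᵀ)₃₂, (R−Rᵀ)₁₃, (R−Rᵀ)₂₁) / (2 sinθ) = (-0.747137, +0.638971, -0.183037)
rvec = θ·k = (-0.439421, +0.375804, -0.107651)

rvec=(-0.4394, 0.3758, -0.1077) tvec=(-0.0439, -0.1043, 1.2851)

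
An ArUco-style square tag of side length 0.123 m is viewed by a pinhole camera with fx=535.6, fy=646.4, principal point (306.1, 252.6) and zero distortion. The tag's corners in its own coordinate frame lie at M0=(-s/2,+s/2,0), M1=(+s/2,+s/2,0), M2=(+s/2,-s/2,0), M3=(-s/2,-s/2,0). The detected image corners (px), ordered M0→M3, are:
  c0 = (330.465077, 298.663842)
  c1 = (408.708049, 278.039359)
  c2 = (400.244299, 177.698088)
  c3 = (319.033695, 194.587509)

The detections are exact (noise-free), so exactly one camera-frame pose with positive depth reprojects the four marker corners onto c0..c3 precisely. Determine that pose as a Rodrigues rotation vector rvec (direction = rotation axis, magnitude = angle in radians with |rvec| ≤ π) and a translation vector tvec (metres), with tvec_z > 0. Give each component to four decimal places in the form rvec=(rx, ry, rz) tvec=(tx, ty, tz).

rvec=(0.1782, -0.2827, -0.1645) tvec=(0.0843, -0.0173, 0.7592)

Intrinsics K: fx=535.6, fy=646.4, cx=306.1, cy=252.6
Marker side s = 0.123 m; corners in marker frame (Z=0):
  M0 = (-0.0615, +0.0615, 0)
  M1 = (+0.0615, +0.0615, 0)
  M2 = (+0.0615, -0.0615, 0)
  M3 = (-0.0615, -0.0615, 0)
Detected image corners:
  c0 = (330.465077, 298.663842) px
  c1 = (408.708049, 278.039359) px
  c2 = (400.244299, 177.698088) px
  c3 = (319.033695, 194.587509) px
Planar DLT: solve 8×8 A·h = b for H (H[2,2]=1):
  H  [+773.69054 +175.27523 +365.53736]
  H  [-70.94854 +892.23529 +237.86429]
  H  [+0.34474 +0.25961 +1.00000]
B = K⁻¹H; ‖b₁‖=1.317152, ‖b₂‖=1.317152; λ = 2/(‖b₁‖+‖b₂‖) = 0.759214, sign → tz>0 ⇒ λ=+0.759214
r₁ = λ·B[:,0] = (+0.94712,-0.18561,+0.26173); r₂ = λ·B[:,1] = (+0.13581,+0.97093,+0.19710)
r₃ = r₁×r₂ = (-0.29071,-0.15113,+0.94480); SVD([r₁ r₂ r₃]) → R = UVᵀ:
  R  [+0.94712 +0.13581 -0.29071]
  R  [-0.18561 +0.97093 -0.15113]
  R  [+0.26173 +0.19710 +0.94480]
t = (+0.08425, -0.01731, +0.75921) m
tr R = 2.862856; θ = arccos((tr R − 1)/2) = 0.372479 rad = 21.341°
axis k = ((R−Rᵀ)₃₂, (R−Rᵀ)₁₃, (R−Rᵀ)₂₁) / (2 sinθ) = (+0.478433, -0.759005, -0.441602)
rvec = θ·k = (+0.178206, -0.282714, -0.164488)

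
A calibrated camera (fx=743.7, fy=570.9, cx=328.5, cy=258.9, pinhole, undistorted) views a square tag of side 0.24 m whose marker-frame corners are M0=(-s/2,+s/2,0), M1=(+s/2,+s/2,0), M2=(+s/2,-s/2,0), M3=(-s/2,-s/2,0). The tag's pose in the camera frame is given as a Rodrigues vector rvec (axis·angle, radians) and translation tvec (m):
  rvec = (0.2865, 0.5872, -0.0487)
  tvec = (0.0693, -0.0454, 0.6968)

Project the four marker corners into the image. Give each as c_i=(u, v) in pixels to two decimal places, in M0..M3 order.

Intrinsics K: fx=743.7, fy=570.9, cx=328.5, cy=258.9
Marker side s = 0.24 m; corners in marker frame (Z=0):
  M0 = (-0.1200, +0.1200, 0)
  M1 = (+0.1200, +0.1200, 0)
  M2 = (+0.1200, -0.1200, 0)
  M3 = (-0.1200, -0.1200, 0)
rvec = (0.2865, 0.5872, -0.0487), |rvec| = θ = 0.65518 rad = 37.539°
Rodrigues: sinθ=0.60930, 1−cosθ=0.20706; R = I + sinθ·[k]× + (1−cosθ)·[k]×²:
    [+0.83253 +0.12644 +0.53935]
    [+0.03586 +0.95926 -0.28023]
    [-0.55281 +0.25264 +0.79408]
t = (0.0693, -0.0454, 0.6968) m
M0: Pc = R·M0+t = (-0.01543, +0.06541, +0.79345); u = 743.7·(-0.01543)/0.79345 + 328.5 = 314.0364, v = 570.9·(+0.06541)/0.79345 + 258.9 = 305.9620
M1: Pc = R·M1+t = (+0.18438, +0.07401, +0.66078); u = 743.7·(+0.18438)/0.66078 + 328.5 = 536.0140, v = 570.9·(+0.07401)/0.66078 + 258.9 = 322.8472
M2: Pc = R·M2+t = (+0.15403, -0.15621, +0.60015); u = 743.7·(+0.15403)/0.60015 + 328.5 = 519.3755, v = 570.9·(-0.15621)/0.60015 + 258.9 = 110.3038
M3: Pc = R·M3+t = (-0.04578, -0.16481, +0.73282); u = 743.7·(-0.04578)/0.73282 + 328.5 = 282.0435, v = 570.9·(-0.16481)/0.73282 + 258.9 = 130.5019

c0=(314.04, 305.96) c1=(536.01, 322.85) c2=(519.38, 110.30) c3=(282.04, 130.50)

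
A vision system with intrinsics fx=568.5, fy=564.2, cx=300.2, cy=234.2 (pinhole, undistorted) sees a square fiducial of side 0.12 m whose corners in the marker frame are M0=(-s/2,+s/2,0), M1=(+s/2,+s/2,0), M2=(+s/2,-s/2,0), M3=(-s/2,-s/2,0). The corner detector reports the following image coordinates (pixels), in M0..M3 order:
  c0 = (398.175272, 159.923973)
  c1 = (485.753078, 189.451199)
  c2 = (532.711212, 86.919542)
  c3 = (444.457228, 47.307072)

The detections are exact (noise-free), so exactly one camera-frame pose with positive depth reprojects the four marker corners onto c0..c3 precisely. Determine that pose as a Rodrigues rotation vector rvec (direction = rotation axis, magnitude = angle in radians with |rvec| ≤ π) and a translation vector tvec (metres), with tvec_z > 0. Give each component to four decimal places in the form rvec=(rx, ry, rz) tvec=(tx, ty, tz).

Intrinsics K: fx=568.5, fy=564.2, cx=300.2, cy=234.2
Marker side s = 0.12 m; corners in marker frame (Z=0):
  M0 = (-0.0600, +0.0600, 0)
  M1 = (+0.0600, +0.0600, 0)
  M2 = (+0.0600, -0.0600, 0)
  M3 = (-0.0600, -0.0600, 0)
Detected image corners:
  c0 = (398.175272, 159.923973) px
  c1 = (485.753078, 189.451199) px
  c2 = (532.711212, 86.919542) px
  c3 = (444.457228, 47.307072) px
Planar DLT: solve 8×8 A·h = b for H (H[2,2]=1):
  H  [+1034.95138 -198.43896 +466.41668]
  H  [+365.62637 +944.22927 +122.89353]
  H  [+0.64991 +0.40873 +1.00000]
B = K⁻¹H; ‖b₁‖=1.657679, ‖b₂‖=1.657679; λ = 2/(‖b₁‖+‖b₂‖) = 0.603253, sign → tz>0 ⇒ λ=+0.603253
r₁ = λ·B[:,0] = (+0.89119,+0.22819,+0.39206); r₂ = λ·B[:,1] = (-0.34077,+0.90724,+0.24657)
r₃ = r₁×r₂ = (-0.29943,-0.35334,+0.88628); SVD([r₁ r₂ r₃]) → R = UVᵀ:
  R  [+0.89119 -0.34077 -0.29943]
  R  [+0.22819 +0.90724 -0.35334]
  R  [+0.39206 +0.24657 +0.88628]
t = (+0.17638, -0.11901, +0.60325) m
tr R = 2.684705; θ = arccos((tr R − 1)/2) = 0.569162 rad = 32.611°
axis k = ((R−Rᵀ)₃₂, (R−Rᵀ)₁₃, (R−Rᵀ)₂₁) / (2 sinθ) = (+0.556577, -0.641546, +0.527864)
rvec = θ·k = (+0.316783, -0.365144, +0.300441)

rvec=(0.3168, -0.3651, 0.3004) tvec=(0.1764, -0.1190, 0.6033)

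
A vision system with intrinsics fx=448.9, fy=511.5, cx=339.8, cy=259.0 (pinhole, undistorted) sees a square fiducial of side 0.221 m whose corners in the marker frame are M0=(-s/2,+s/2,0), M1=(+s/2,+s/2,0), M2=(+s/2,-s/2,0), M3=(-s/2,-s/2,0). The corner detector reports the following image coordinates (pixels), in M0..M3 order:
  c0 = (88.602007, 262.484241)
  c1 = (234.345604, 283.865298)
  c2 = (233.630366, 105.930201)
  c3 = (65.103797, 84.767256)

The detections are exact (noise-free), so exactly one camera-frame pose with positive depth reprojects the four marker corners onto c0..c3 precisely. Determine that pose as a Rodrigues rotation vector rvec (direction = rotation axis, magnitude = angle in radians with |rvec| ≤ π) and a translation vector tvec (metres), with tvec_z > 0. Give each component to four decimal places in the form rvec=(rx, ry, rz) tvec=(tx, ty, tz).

rvec=(0.4167, 0.0774, 0.1111) tvec=(-0.2532, -0.0822, 0.6154)

Intrinsics K: fx=448.9, fy=511.5, cx=339.8, cy=259.0
Marker side s = 0.221 m; corners in marker frame (Z=0):
  M0 = (-0.1105, +0.1105, 0)
  M1 = (+0.1105, +0.1105, 0)
  M2 = (+0.1105, -0.1105, 0)
  M3 = (-0.1105, -0.1105, 0)
Detected image corners:
  c0 = (88.602007, 262.484241) px
  c1 = (234.345604, 283.865298) px
  c2 = (233.630366, 105.930201) px
  c3 = (65.103797, 84.767256) px
Planar DLT: solve 8×8 A·h = b for H (H[2,2]=1):
  H  [+694.06306 +158.24567 +155.12734]
  H  [+80.66202 +926.72929 +190.67201]
  H  [-0.08481 +0.66260 +1.00000]
B = K⁻¹H; ‖b₁‖=1.625007, ‖b₂‖=1.625007; λ = 2/(‖b₁‖+‖b₂‖) = 0.615382, sign → tz>0 ⇒ λ=+0.615382
r₁ = λ·B[:,0] = (+0.99097,+0.12347,-0.05219); r₂ = λ·B[:,1] = (-0.09172,+0.90848,+0.40775)
r₃ = r₁×r₂ = (+0.09776,-0.39928,+0.91160); SVD([r₁ r₂ r₃]) → R = UVᵀ:
  R  [+0.99097 -0.09172 +0.09776]
  R  [+0.12347 +0.90848 -0.39928]
  R  [-0.05219 +0.40775 +0.91160]
t = (-0.25316, -0.08220, +0.61538) m
tr R = 2.811051; θ = arccos((tr R − 1)/2) = 0.438180 rad = 25.106°
axis k = ((R−Rᵀ)₃₂, (R−Rᵀ)₁₃, (R−Rᵀ)₂₁) / (2 sinθ) = (+0.951036, +0.176708, +0.253586)
rvec = θ·k = (+0.416724, +0.077430, +0.111116)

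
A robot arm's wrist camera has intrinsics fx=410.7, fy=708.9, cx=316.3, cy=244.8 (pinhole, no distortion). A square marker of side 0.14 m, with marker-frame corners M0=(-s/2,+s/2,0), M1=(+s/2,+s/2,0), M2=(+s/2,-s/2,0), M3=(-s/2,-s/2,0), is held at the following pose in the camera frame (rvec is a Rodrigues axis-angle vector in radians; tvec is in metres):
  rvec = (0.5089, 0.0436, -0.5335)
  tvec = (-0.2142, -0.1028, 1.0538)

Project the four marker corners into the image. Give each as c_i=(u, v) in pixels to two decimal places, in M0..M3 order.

c0=(226.54, 233.38) c1=(270.78, 189.15) c2=(239.64, 112.93) c3=(193.40, 161.62)

Intrinsics K: fx=410.7, fy=708.9, cx=316.3, cy=244.8
Marker side s = 0.14 m; corners in marker frame (Z=0):
  M0 = (-0.0700, +0.0700, 0)
  M1 = (+0.0700, +0.0700, 0)
  M2 = (+0.0700, -0.0700, 0)
  M3 = (-0.0700, -0.0700, 0)
rvec = (0.5089, 0.0436, -0.5335), |rvec| = θ = 0.73858 rad = 42.318°
Rodrigues: sinθ=0.67324, 1−cosθ=0.26058; R = I + sinθ·[k]× + (1−cosθ)·[k]×²:
    [+0.86313 +0.49690 -0.08995]
    [-0.47570 +0.74033 -0.47499]
    [-0.16943 +0.45277 +0.87538]
t = (-0.2142, -0.1028, 1.0538) m
M0: Pc = R·M0+t = (-0.23984, -0.01768, +1.09735); u = 410.7·(-0.23984)/1.09735 + 316.3 = 226.5379, v = 708.9·(-0.01768)/1.09735 + 244.8 = 233.3802
M1: Pc = R·M1+t = (-0.11900, -0.08428, +1.07363); u = 410.7·(-0.11900)/1.07363 + 316.3 = 270.7795, v = 708.9·(-0.08428)/1.07363 + 244.8 = 189.1542
M2: Pc = R·M2+t = (-0.18856, -0.18792, +1.01025); u = 410.7·(-0.18856)/1.01025 + 316.3 = 239.6423, v = 708.9·(-0.18792)/1.01025 + 244.8 = 112.9329
M3: Pc = R·M3+t = (-0.30940, -0.12132, +1.03397); u = 410.7·(-0.30940)/1.03397 + 316.3 = 193.4028, v = 708.9·(-0.12132)/1.03397 + 244.8 = 161.6187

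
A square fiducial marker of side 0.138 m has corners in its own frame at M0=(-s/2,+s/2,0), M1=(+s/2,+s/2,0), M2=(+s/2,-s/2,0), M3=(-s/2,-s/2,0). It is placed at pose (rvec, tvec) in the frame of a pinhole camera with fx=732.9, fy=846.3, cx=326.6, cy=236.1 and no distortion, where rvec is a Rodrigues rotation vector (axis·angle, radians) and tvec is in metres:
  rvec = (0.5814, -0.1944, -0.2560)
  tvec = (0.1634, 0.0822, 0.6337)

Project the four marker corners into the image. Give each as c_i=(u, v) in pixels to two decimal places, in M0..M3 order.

c0=(448.33, 437.06) c1=(586.96, 382.48) c2=(589.83, 245.19) c3=(432.92, 303.49)

Intrinsics K: fx=732.9, fy=846.3, cx=326.6, cy=236.1
Marker side s = 0.138 m; corners in marker frame (Z=0):
  M0 = (-0.0690, +0.0690, 0)
  M1 = (+0.0690, +0.0690, 0)
  M2 = (+0.0690, -0.0690, 0)
  M3 = (-0.0690, -0.0690, 0)
rvec = (0.5814, -0.1944, -0.2560), |rvec| = θ = 0.66434 rad = 38.064°
Rodrigues: sinθ=0.61654, 1−cosθ=0.21268; R = I + sinθ·[k]× + (1−cosθ)·[k]×²:
    [+0.95021 +0.18312 -0.25213]
    [-0.29204 +0.80553 -0.51559]
    [+0.10869 +0.56355 +0.81890]
t = (0.1634, 0.0822, 0.6337) m
M0: Pc = R·M0+t = (+0.11047, +0.15793, +0.66509); u = 732.9·(+0.11047)/0.66509 + 326.6 = 448.3347, v = 846.3·(+0.15793)/0.66509 + 236.1 = 437.0645
M1: Pc = R·M1+t = (+0.24160, +0.11763, +0.68008); u = 732.9·(+0.24160)/0.68008 + 326.6 = 586.9621, v = 846.3·(+0.11763)/0.68008 + 236.1 = 382.4801
M2: Pc = R·M2+t = (+0.21633, +0.00647, +0.60231); u = 732.9·(+0.21633)/0.60231 + 326.6 = 589.8308, v = 846.3·(+0.00647)/0.60231 + 236.1 = 245.1870
M3: Pc = R·M3+t = (+0.08520, +0.04677, +0.58732); u = 732.9·(+0.08520)/0.58732 + 326.6 = 432.9202, v = 846.3·(+0.04677)/0.58732 + 236.1 = 303.4929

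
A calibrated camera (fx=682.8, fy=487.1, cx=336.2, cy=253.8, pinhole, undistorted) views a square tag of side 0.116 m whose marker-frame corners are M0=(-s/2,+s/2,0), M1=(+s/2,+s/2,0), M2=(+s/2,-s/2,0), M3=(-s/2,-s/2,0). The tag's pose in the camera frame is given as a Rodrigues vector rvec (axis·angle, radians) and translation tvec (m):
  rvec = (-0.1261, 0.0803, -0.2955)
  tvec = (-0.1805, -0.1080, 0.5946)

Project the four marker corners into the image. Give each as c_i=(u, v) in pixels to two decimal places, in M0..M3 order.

c0=(82.55, 224.22) c1=(208.99, 195.27) c2=(174.63, 107.29) c3=(51.86, 136.51)

Intrinsics K: fx=682.8, fy=487.1, cx=336.2, cy=253.8
Marker side s = 0.116 m; corners in marker frame (Z=0):
  M0 = (-0.0580, +0.0580, 0)
  M1 = (+0.0580, +0.0580, 0)
  M2 = (+0.0580, -0.0580, 0)
  M3 = (-0.0580, -0.0580, 0)
rvec = (-0.1261, 0.0803, -0.2955), |rvec| = θ = 0.33116 rad = 18.974°
Rodrigues: sinθ=0.32514, 1−cosθ=0.05434; R = I + sinθ·[k]× + (1−cosθ)·[k]×²:
    [+0.95354 +0.28511 +0.09730]
    [-0.29515 +0.94886 +0.11205]
    [-0.06038 -0.13556 +0.98893]
t = (-0.1805, -0.1080, 0.5946) m
M0: Pc = R·M0+t = (-0.21927, -0.03585, +0.59024); u = 682.8·(-0.21927)/0.59024 + 336.2 = 82.5454, v = 487.1·(-0.03585)/0.59024 + 253.8 = 224.2163
M1: Pc = R·M1+t = (-0.10866, -0.07008, +0.58324); u = 682.8·(-0.10866)/0.58324 + 336.2 = 208.9928, v = 487.1·(-0.07008)/0.58324 + 253.8 = 195.2675
M2: Pc = R·M2+t = (-0.14173, -0.18015, +0.59896); u = 682.8·(-0.14173)/0.59896 + 336.2 = 174.6303, v = 487.1·(-0.18015)/0.59896 + 253.8 = 107.2926
M3: Pc = R·M3+t = (-0.25234, -0.14592, +0.60596); u = 682.8·(-0.25234)/0.60596 + 336.2 = 51.8615, v = 487.1·(-0.14592)/0.60596 + 253.8 = 136.5070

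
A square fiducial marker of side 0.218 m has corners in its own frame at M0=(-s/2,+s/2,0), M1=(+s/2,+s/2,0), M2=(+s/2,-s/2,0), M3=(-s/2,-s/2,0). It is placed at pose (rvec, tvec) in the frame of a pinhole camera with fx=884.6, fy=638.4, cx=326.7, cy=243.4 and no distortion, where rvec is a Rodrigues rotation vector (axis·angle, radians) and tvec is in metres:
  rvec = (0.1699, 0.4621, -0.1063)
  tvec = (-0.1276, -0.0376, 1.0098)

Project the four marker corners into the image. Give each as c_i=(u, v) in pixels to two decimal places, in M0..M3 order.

c0=(154.33, 288.67) c1=(312.82, 284.19) c2=(283.76, 141.19) c3=(123.41, 159.29)

Intrinsics K: fx=884.6, fy=638.4, cx=326.7, cy=243.4
Marker side s = 0.218 m; corners in marker frame (Z=0):
  M0 = (-0.1090, +0.1090, 0)
  M1 = (+0.1090, +0.1090, 0)
  M2 = (+0.1090, -0.1090, 0)
  M3 = (-0.1090, -0.1090, 0)
rvec = (0.1699, 0.4621, -0.1063), |rvec| = θ = 0.50369 rad = 28.859°
Rodrigues: sinθ=0.48266, 1−cosθ=0.12419; R = I + sinθ·[k]× + (1−cosθ)·[k]×²:
    [+0.88994 +0.14029 +0.43397]
    [-0.06343 +0.98034 -0.18685]
    [-0.45165 +0.13876 +0.88134]
t = (-0.1276, -0.0376, 1.0098) m
M0: Pc = R·M0+t = (-0.20931, +0.07617, +1.07415); u = 884.6·(-0.20931)/1.07415 + 326.7 = 154.3256, v = 638.4·(+0.07617)/1.07415 + 243.4 = 288.6704
M1: Pc = R·M1+t = (-0.01530, +0.06234, +0.97570); u = 884.6·(-0.01530)/0.97570 + 326.7 = 312.8243, v = 638.4·(+0.06234)/0.97570 + 243.4 = 284.1912
M2: Pc = R·M2+t = (-0.04589, -0.15137, +0.94545); u = 884.6·(-0.04589)/0.94545 + 326.7 = 283.7645, v = 638.4·(-0.15137)/0.94545 + 243.4 = 141.1889
M3: Pc = R·M3+t = (-0.23990, -0.13754, +1.04390); u = 884.6·(-0.23990)/1.04390 + 326.7 = 123.4137, v = 638.4·(-0.13754)/1.04390 + 243.4 = 159.2855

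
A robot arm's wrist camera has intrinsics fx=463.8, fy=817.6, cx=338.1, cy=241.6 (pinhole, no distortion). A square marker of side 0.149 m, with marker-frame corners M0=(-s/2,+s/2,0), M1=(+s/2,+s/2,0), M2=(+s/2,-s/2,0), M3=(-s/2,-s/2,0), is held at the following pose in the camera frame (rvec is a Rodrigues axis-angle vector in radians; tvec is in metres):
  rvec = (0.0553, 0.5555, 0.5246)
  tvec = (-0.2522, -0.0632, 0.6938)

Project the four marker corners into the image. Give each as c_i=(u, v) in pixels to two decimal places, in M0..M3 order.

Intrinsics K: fx=463.8, fy=817.6, cx=338.1, cy=241.6
Marker side s = 0.149 m; corners in marker frame (Z=0):
  M0 = (-0.0745, +0.0745, 0)
  M1 = (+0.0745, +0.0745, 0)
  M2 = (+0.0745, -0.0745, 0)
  M3 = (-0.0745, -0.0745, 0)
rvec = (0.0553, 0.5555, 0.5246), |rvec| = θ = 0.76606 rad = 43.892°
Rodrigues: sinθ=0.69330, 1−cosθ=0.27935; R = I + sinθ·[k]× + (1−cosθ)·[k]×²:
    [+0.72211 -0.46015 +0.51655]
    [+0.48940 +0.86754 +0.08867]
    [-0.48893 +0.18877 +0.85165]
t = (-0.2522, -0.0632, 0.6938) m
M0: Pc = R·M0+t = (-0.34028, -0.03503, +0.74429); u = 463.8·(-0.34028)/0.74429 + 338.1 = 126.0572, v = 817.6·(-0.03503)/0.74429 + 241.6 = 203.1214
M1: Pc = R·M1+t = (-0.23268, +0.03789, +0.67144); u = 463.8·(-0.23268)/0.67144 + 338.1 = 177.3717, v = 817.6·(+0.03789)/0.67144 + 241.6 = 287.7404
M2: Pc = R·M2+t = (-0.16412, -0.09137, +0.64331); u = 463.8·(-0.16412)/0.64331 + 338.1 = 219.7752, v = 817.6·(-0.09137)/0.64331 + 241.6 = 125.4736
M3: Pc = R·M3+t = (-0.27172, -0.16429, +0.71616); u = 463.8·(-0.27172)/0.71616 + 338.1 = 162.1319, v = 817.6·(-0.16429)/0.71616 + 241.6 = 54.0376

c0=(126.06, 203.12) c1=(177.37, 287.74) c2=(219.78, 125.47) c3=(162.13, 54.04)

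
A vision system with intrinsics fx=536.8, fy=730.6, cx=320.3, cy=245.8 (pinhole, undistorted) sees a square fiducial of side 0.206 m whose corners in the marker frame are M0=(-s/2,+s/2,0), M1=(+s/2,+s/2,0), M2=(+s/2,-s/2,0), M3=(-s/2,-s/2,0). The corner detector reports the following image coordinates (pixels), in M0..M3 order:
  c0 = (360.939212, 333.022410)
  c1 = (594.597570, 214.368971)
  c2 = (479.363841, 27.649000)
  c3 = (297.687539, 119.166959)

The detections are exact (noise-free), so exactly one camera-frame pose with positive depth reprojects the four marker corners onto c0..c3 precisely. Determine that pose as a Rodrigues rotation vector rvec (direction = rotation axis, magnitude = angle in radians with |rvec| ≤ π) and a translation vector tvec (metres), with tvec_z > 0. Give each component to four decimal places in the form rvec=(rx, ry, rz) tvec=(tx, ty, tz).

rvec=(-0.6613, 0.1108, -0.3454) tvec=(0.1013, -0.0588, 0.5061)

Intrinsics K: fx=536.8, fy=730.6, cx=320.3, cy=245.8
Marker side s = 0.206 m; corners in marker frame (Z=0):
  M0 = (-0.1030, +0.1030, 0)
  M1 = (+0.1030, +0.1030, 0)
  M2 = (+0.1030, -0.1030, 0)
  M3 = (-0.1030, -0.1030, 0)
Detected image corners:
  c0 = (360.939212, 333.022410) px
  c1 = (594.597570, 214.368971) px
  c2 = (479.363841, 27.649000) px
  c3 = (297.687539, 119.166959) px
Planar DLT: solve 8×8 A·h = b for H (H[2,2]=1):
  H  [+999.33028 -95.95313 +427.70568]
  H  [-498.98110 +760.04733 +160.85632]
  H  [+0.01644 -1.22218 +1.00000]
B = K⁻¹H; ‖b₁‖=1.975755, ‖b₂‖=1.975755; λ = 2/(‖b₁‖+‖b₂‖) = 0.506136, sign → tz>0 ⇒ λ=+0.506136
r₁ = λ·B[:,0] = (+0.93728,-0.34848,+0.00832); r₂ = λ·B[:,1] = (+0.27863,+0.73465,-0.61859)
r₃ = r₁×r₂ = (+0.20945,+0.58211,+0.78567); SVD([r₁ r₂ r₃]) → R = UVᵀ:
  R  [+0.93728 +0.27863 +0.20945]
  R  [-0.34848 +0.73465 +0.58211]
  R  [+0.00832 -0.61859 +0.78567]
t = (+0.10127, -0.05885, +0.50614) m
tr R = 2.457603; θ = arccos((tr R − 1)/2) = 0.754227 rad = 43.214°
axis k = ((R−Rᵀ)₃₂, (R−Rᵀ)₁₃, (R−Rᵀ)₂₁) / (2 sinθ) = (-0.876774, +0.146872, -0.457926)
rvec = θ·k = (-0.661286, +0.110774, -0.345380)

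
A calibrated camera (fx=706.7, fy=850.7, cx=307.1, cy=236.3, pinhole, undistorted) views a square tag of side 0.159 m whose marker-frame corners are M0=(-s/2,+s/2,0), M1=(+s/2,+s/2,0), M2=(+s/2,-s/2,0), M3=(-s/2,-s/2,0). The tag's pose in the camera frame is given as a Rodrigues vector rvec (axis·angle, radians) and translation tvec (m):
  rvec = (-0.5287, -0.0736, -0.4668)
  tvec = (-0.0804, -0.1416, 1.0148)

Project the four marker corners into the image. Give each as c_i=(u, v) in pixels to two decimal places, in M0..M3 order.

c0=(222.08, 193.48) c1=(325.72, 138.86) c2=(277.31, 49.13) c3=(179.73, 97.25)

Intrinsics K: fx=706.7, fy=850.7, cx=307.1, cy=236.3
Marker side s = 0.159 m; corners in marker frame (Z=0):
  M0 = (-0.0795, +0.0795, 0)
  M1 = (+0.0795, +0.0795, 0)
  M2 = (+0.0795, -0.0795, 0)
  M3 = (-0.0795, -0.0795, 0)
rvec = (-0.5287, -0.0736, -0.4668), |rvec| = θ = 0.70911 rad = 40.629°
Rodrigues: sinθ=0.65116, 1−cosθ=0.24106; R = I + sinθ·[k]× + (1−cosθ)·[k]×²:
    [+0.89294 +0.44731 +0.05073]
    [-0.41000 +0.76154 +0.50196]
    [+0.18590 -0.46902 +0.86340]
t = (-0.0804, -0.1416, 1.0148) m
M0: Pc = R·M0+t = (-0.11583, -0.04846, +0.96273); u = 706.7·(-0.11583)/0.96273 + 307.1 = 222.0758, v = 850.7·(-0.04846)/0.96273 + 236.3 = 193.4765
M1: Pc = R·M1+t = (+0.02615, -0.11365, +0.99229); u = 706.7·(+0.02615)/0.99229 + 307.1 = 325.7235, v = 850.7·(-0.11365)/0.99229 + 236.3 = 138.8647
M2: Pc = R·M2+t = (-0.04497, -0.23474, +1.06687); u = 706.7·(-0.04497)/1.06687 + 307.1 = 277.3103, v = 850.7·(-0.23474)/1.06687 + 236.3 = 49.1251
M3: Pc = R·M3+t = (-0.18695, -0.16955, +1.03731); u = 706.7·(-0.18695)/1.03731 + 307.1 = 179.7345, v = 850.7·(-0.16955)/1.03731 + 236.3 = 97.2536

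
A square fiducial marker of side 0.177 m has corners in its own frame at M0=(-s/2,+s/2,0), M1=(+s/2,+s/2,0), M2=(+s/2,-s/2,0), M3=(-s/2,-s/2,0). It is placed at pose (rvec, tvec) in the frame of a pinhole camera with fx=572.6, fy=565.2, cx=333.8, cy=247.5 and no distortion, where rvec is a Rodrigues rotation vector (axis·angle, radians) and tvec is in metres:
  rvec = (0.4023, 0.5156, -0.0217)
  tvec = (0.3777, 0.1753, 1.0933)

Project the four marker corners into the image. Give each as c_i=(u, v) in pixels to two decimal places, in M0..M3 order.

Intrinsics K: fx=572.6, fy=565.2, cx=333.8, cy=247.5
Marker side s = 0.177 m; corners in marker frame (Z=0):
  M0 = (-0.0885, +0.0885, 0)
  M1 = (+0.0885, +0.0885, 0)
  M2 = (+0.0885, -0.0885, 0)
  M3 = (-0.0885, -0.0885, 0)
rvec = (0.4023, 0.5156, -0.0217), |rvec| = θ = 0.65434 rad = 37.491°
Rodrigues: sinθ=0.60863, 1−cosθ=0.20655; R = I + sinθ·[k]× + (1−cosθ)·[k]×²:
    [+0.87153 +0.12025 +0.47538]
    [+0.07988 +0.92170 -0.37960]
    [-0.48380 +0.36880 +0.79368]
t = (0.3777, 0.1753, 1.0933) m
M0: Pc = R·M0+t = (+0.31121, +0.24980, +1.16876); u = 572.6·(+0.31121)/1.16876 + 333.8 = 486.2699, v = 565.2·(+0.24980)/1.16876 + 247.5 = 368.3015
M1: Pc = R·M1+t = (+0.46547, +0.26394, +1.08312); u = 572.6·(+0.46547)/1.08312 + 333.8 = 579.8749, v = 565.2·(+0.26394)/1.08312 + 247.5 = 385.2301
M2: Pc = R·M2+t = (+0.44419, +0.10080, +1.01784); u = 572.6·(+0.44419)/1.01784 + 333.8 = 583.6830, v = 565.2·(+0.10080)/1.01784 + 247.5 = 303.4729
M3: Pc = R·M3+t = (+0.28993, +0.08666, +1.10348); u = 572.6·(+0.28993)/1.10348 + 333.8 = 484.2451, v = 565.2·(+0.08666)/1.10348 + 247.5 = 291.8874

c0=(486.27, 368.30) c1=(579.87, 385.23) c2=(583.68, 303.47) c3=(484.25, 291.89)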